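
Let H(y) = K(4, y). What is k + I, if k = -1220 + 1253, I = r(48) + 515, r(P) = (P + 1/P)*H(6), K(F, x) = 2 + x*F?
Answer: 43117/24 ≈ 1796.5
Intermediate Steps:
K(F, x) = 2 + F*x
H(y) = 2 + 4*y
r(P) = 26*P + 26/P (r(P) = (P + 1/P)*(2 + 4*6) = (P + 1/P)*(2 + 24) = (P + 1/P)*26 = 26*P + 26/P)
I = 42325/24 (I = (26*48 + 26/48) + 515 = (1248 + 26*(1/48)) + 515 = (1248 + 13/24) + 515 = 29965/24 + 515 = 42325/24 ≈ 1763.5)
k = 33
k + I = 33 + 42325/24 = 43117/24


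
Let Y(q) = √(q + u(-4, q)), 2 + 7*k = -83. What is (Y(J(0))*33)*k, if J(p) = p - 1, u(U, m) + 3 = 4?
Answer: 0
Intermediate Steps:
k = -85/7 (k = -2/7 + (⅐)*(-83) = -2/7 - 83/7 = -85/7 ≈ -12.143)
u(U, m) = 1 (u(U, m) = -3 + 4 = 1)
J(p) = -1 + p
Y(q) = √(1 + q) (Y(q) = √(q + 1) = √(1 + q))
(Y(J(0))*33)*k = (√(1 + (-1 + 0))*33)*(-85/7) = (√(1 - 1)*33)*(-85/7) = (√0*33)*(-85/7) = (0*33)*(-85/7) = 0*(-85/7) = 0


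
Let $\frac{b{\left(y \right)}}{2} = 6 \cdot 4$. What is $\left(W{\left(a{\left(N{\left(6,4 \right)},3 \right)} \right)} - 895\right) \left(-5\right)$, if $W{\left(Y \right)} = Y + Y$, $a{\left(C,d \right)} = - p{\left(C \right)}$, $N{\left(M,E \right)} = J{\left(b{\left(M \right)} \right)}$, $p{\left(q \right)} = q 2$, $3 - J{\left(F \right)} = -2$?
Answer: $4575$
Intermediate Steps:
$b{\left(y \right)} = 48$ ($b{\left(y \right)} = 2 \cdot 6 \cdot 4 = 2 \cdot 24 = 48$)
$J{\left(F \right)} = 5$ ($J{\left(F \right)} = 3 - -2 = 3 + 2 = 5$)
$p{\left(q \right)} = 2 q$
$N{\left(M,E \right)} = 5$
$a{\left(C,d \right)} = - 2 C$
$W{\left(Y \right)} = 2 Y$
$\left(W{\left(a{\left(N{\left(6,4 \right)},3 \right)} \right)} - 895\right) \left(-5\right) = \left(2 \left(\left(-2\right) 5\right) - 895\right) \left(-5\right) = \left(2 \left(-10\right) - 895\right) \left(-5\right) = \left(-20 - 895\right) \left(-5\right) = \left(-915\right) \left(-5\right) = 4575$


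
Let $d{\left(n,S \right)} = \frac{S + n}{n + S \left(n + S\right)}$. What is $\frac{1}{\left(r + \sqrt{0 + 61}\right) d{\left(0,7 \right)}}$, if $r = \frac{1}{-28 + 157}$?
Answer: $- \frac{903}{1015100} + \frac{116487 \sqrt{61}}{1015100} \approx 0.89537$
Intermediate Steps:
$r = \frac{1}{129} \approx 0.0077519$
$d{\left(n,S \right)} = \frac{S + n}{n + S \left(S + n\right)}$
$\frac{1}{\left(r + \sqrt{0 + 61}\right) d{\left(0,7 \right)}} = \frac{1}{\left(\frac{1}{129} + \sqrt{0 + 61}\right) \frac{7 + 0}{0 + 7^{2} + 7 \cdot 0}} = \frac{1}{\left(\frac{1}{129} + \sqrt{61}\right) \frac{1}{0 + 49 + 0} \cdot 7} = \frac{1}{\left(\frac{1}{129} + \sqrt{61}\right) \frac{1}{49} \cdot 7} = \frac{1}{\left(\frac{1}{129} + \sqrt{61}\right) \frac{1}{7}} = \frac{1}{\frac{1}{903} + \frac{\sqrt{61}}{7}}$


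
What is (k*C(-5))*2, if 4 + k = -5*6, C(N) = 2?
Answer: -136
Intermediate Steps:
k = -34 (k = -4 - 5*6 = -4 - 30 = -34)
(k*C(-5))*2 = -34*2*2 = -68*2 = -136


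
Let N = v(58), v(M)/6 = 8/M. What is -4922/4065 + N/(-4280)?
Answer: -3055081/2522739 ≈ -1.2110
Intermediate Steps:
v(M) = 48/M (v(M) = 6*(8/M) = 48/M)
N = 24/29 (N = 48/58 = 48*(1/58) = 24/29 ≈ 0.82759)
-4922/4065 + N/(-4280) = -4922/4065 + (24/29)/(-4280) = -4922*1/4065 + (24/29)*(-1/4280) = -4922/4065 - 3/15515 = -3055081/2522739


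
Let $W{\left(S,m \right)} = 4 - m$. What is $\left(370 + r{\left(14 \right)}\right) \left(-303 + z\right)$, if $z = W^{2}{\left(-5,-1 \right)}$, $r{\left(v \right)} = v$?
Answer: $-106752$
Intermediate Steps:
$z = 25$ ($z = \left(4 - -1\right)^{2} = \left(4 + 1\right)^{2} = 5^{2} = 25$)
$\left(370 + r{\left(14 \right)}\right) \left(-303 + z\right) = \left(370 + 14\right) \left(-303 + 25\right) = 384 \left(-278\right) = -106752$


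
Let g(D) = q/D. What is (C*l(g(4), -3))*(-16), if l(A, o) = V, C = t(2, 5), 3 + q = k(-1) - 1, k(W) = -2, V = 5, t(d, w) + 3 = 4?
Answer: -80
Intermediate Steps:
t(d, w) = 1 (t(d, w) = -3 + 4 = 1)
q = -6 (q = -3 + (-2 - 1) = -3 - 3 = -6)
C = 1
g(D) = -6/D
l(A, o) = 5
(C*l(g(4), -3))*(-16) = (1*5)*(-16) = 5*(-16) = -80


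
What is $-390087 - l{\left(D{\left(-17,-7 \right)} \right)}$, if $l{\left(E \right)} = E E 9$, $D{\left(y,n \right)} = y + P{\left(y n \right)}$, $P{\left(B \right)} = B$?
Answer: $-483723$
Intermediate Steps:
$D{\left(y,n \right)} = y + n y$ ($D{\left(y,n \right)} = y + y n = y + n y$)
$l{\left(E \right)} = 9 E^{2}$ ($l{\left(E \right)} = E^{2} \cdot 9 = 9 E^{2}$)
$-390087 - l{\left(D{\left(-17,-7 \right)} \right)} = -390087 - 9 \left(- 17 \left(1 - 7\right)\right)^{2} = -390087 - 9 \left(\left(-17\right) \left(-6\right)\right)^{2} = -390087 - 9 \cdot 102^{2} = -390087 - 9 \cdot 10404 = -390087 - 93636 = -483723$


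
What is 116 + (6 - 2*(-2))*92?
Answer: 1036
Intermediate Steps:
116 + (6 - 2*(-2))*92 = 116 + (6 + 4)*92 = 116 + 10*92 = 116 + 920 = 1036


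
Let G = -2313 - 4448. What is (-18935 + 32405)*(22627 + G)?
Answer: 213715020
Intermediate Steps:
G = -6761
(-18935 + 32405)*(22627 + G) = (-18935 + 32405)*(22627 - 6761) = 13470*15866 = 213715020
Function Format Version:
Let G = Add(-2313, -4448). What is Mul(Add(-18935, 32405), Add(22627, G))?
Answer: 213715020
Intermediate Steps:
G = -6761
Mul(Add(-18935, 32405), Add(22627, G)) = Mul(Add(-18935, 32405), Add(22627, -6761)) = Mul(13470, 15866) = 213715020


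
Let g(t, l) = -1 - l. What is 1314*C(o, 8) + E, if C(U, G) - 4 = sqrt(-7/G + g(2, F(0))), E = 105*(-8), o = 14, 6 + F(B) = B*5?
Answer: 4416 + 657*sqrt(66)/2 ≈ 7084.8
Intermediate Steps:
F(B) = -6 + 5*B (F(B) = -6 + B*5 = -6 + 5*B)
E = -840
C(U, G) = 4 + sqrt(5 - 7/G) (C(U, G) = 4 + sqrt(-7/G + (-1 - (-6 + 5*0))) = 4 + sqrt(-7/G + (-1 - (-6 + 0))) = 4 + sqrt(-7/G + (-1 - 1*(-6))) = 4 + sqrt(-7/G + (-1 + 6)) = 4 + sqrt(-7/G + 5) = 4 + sqrt(5 - 7/G))
1314*C(o, 8) + E = 1314*(4 + sqrt(5 - 7/8)) - 840 = 1314*(4 + sqrt(33/8)) - 840 = 1314*(4 + sqrt(66)/4) - 840 = (5256 + 657*sqrt(66)/2) - 840 = 4416 + 657*sqrt(66)/2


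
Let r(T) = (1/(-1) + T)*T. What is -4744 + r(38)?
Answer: -3338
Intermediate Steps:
r(T) = T*(-1 + T) (r(T) = (-1 + T)*T = T*(-1 + T))
-4744 + r(38) = -4744 + 38*(-1 + 38) = -4744 + 38*37 = -4744 + 1406 = -3338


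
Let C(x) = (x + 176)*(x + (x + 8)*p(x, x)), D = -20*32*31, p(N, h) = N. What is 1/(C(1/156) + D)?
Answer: -3796416/75282316355 ≈ -5.0429e-5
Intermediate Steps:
D = -19840 (D = -640*31 = -19840)
C(x) = (176 + x)*(x + x*(8 + x)) (C(x) = (x + 176)*(x + (x + 8)*x) = (176 + x)*(x + (8 + x)*x) = (176 + x)*(x + x*(8 + x)))
1/(C(1/156) + D) = 1/((1584 + (1/156)**2 + 185/156)/156 - 19840) = 1/((1584 + (1/156)**2 + 185*(1/156))/156 - 19840) = 1/((1584 + 1/24336 + 185/156)/156 - 19840) = 1/((1/156)*(38577085/24336) - 19840) = 1/(38577085/3796416 - 19840) = 1/(-75282316355/3796416) = -3796416/75282316355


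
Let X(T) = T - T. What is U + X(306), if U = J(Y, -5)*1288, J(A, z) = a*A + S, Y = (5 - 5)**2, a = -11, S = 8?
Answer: 10304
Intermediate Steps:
Y = 0 (Y = 0**2 = 0)
J(A, z) = 8 - 11*A (J(A, z) = -11*A + 8 = 8 - 11*A)
X(T) = 0
U = 10304 (U = (8 - 11*0)*1288 = (8 + 0)*1288 = 8*1288 = 10304)
U + X(306) = 10304 + 0 = 10304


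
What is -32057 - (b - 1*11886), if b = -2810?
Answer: -17361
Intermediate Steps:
-32057 - (b - 1*11886) = -32057 - (-2810 - 1*11886) = -32057 - (-2810 - 11886) = -32057 - 1*(-14696) = -32057 + 14696 = -17361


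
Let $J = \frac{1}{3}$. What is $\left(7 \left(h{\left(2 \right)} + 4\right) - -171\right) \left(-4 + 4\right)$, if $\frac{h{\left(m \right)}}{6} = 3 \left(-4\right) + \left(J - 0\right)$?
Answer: $0$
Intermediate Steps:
$J = \frac{1}{3} \approx 0.33333$
$h{\left(m \right)} = -70$ ($h{\left(m \right)} = 6 \left(3 \left(-4\right) + \left(\frac{1}{3} - 0\right)\right) = 6 \left(-12 + \left(\frac{1}{3} + 0\right)\right) = 6 \left(-12 + \frac{1}{3}\right) = 6 \left(- \frac{35}{3}\right) = -70$)
$\left(7 \left(h{\left(2 \right)} + 4\right) - -171\right) \left(-4 + 4\right) = \left(7 \left(-70 + 4\right) - -171\right) \left(-4 + 4\right) = \left(7 \left(-66\right) + 171\right) 0 = \left(-462 + 171\right) 0 = \left(-291\right) 0 = 0$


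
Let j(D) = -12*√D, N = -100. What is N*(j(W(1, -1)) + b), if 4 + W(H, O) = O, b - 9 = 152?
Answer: -16100 + 1200*I*√5 ≈ -16100.0 + 2683.3*I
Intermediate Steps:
b = 161 (b = 9 + 152 = 161)
W(H, O) = -4 + O
N*(j(W(1, -1)) + b) = -100*(-12*√(-4 - 1) + 161) = -100*(-12*I*√5 + 161) = -100*(161 - 12*I*√5) = -16100 + 1200*I*√5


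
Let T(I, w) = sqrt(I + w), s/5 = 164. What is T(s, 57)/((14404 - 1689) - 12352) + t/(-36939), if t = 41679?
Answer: -13893/12313 + sqrt(877)/363 ≈ -1.0467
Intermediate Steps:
s = 820 (s = 5*164 = 820)
T(s, 57)/((14404 - 1689) - 12352) + t/(-36939) = sqrt(820 + 57)/((14404 - 1689) - 12352) + 41679/(-36939) = sqrt(877)/(12715 - 12352) + 41679*(-1/36939) = sqrt(877)/363 - 13893/12313 = -13893/12313 + sqrt(877)/363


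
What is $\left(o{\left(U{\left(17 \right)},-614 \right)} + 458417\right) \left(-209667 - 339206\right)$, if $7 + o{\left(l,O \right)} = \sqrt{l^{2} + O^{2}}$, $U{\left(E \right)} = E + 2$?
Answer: $-251608871930 - 548873 \sqrt{377357} \approx -2.5195 \cdot 10^{11}$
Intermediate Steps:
$U{\left(E \right)} = 2 + E$
$o{\left(l,O \right)} = -7 + \sqrt{O^{2} + l^{2}}$ ($o{\left(l,O \right)} = -7 + \sqrt{l^{2} + O^{2}} = -7 + \sqrt{O^{2} + l^{2}}$)
$\left(o{\left(U{\left(17 \right)},-614 \right)} + 458417\right) \left(-209667 - 339206\right) = \left(\left(-7 + \sqrt{\left(-614\right)^{2} + \left(2 + 17\right)^{2}}\right) + 458417\right) \left(-209667 - 339206\right) = \left(\left(-7 + \sqrt{376996 + 19^{2}}\right) + 458417\right) \left(-548873\right) = \left(\left(-7 + \sqrt{376996 + 361}\right) + 458417\right) \left(-548873\right) = \left(\left(-7 + \sqrt{377357}\right) + 458417\right) \left(-548873\right) = \left(458410 + \sqrt{377357}\right) \left(-548873\right) = -251608871930 - 548873 \sqrt{377357}$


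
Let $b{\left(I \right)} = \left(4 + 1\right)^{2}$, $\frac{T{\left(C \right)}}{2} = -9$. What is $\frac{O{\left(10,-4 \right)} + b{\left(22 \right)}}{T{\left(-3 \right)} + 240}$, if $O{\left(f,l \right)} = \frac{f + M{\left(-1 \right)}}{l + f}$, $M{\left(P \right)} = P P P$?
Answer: $\frac{53}{444} \approx 0.11937$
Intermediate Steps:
$M{\left(P \right)} = P^{3}$ ($M{\left(P \right)} = P^{2} P = P^{3}$)
$T{\left(C \right)} = -18$ ($T{\left(C \right)} = 2 \left(-9\right) = -18$)
$b{\left(I \right)} = 25$ ($b{\left(I \right)} = 5^{2} = 25$)
$O{\left(f,l \right)} = \frac{-1 + f}{f + l}$ ($O{\left(f,l \right)} = \frac{f + \left(-1\right)^{3}}{l + f} = \frac{f - 1}{f + l} = \frac{-1 + f}{f + l}$)
$\frac{O{\left(10,-4 \right)} + b{\left(22 \right)}}{T{\left(-3 \right)} + 240} = \frac{\frac{-1 + 10}{10 - 4} + 25}{-18 + 240} = \frac{\frac{1}{6} \cdot 9 + 25}{222} = \left(\frac{1}{6} \cdot 9 + 25\right) \frac{1}{222} = \left(\frac{3}{2} + 25\right) \frac{1}{222} = \frac{53}{2} \cdot \frac{1}{222} = \frac{53}{444}$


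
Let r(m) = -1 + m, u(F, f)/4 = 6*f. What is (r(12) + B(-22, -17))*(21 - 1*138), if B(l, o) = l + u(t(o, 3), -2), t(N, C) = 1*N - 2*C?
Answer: 6903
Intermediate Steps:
t(N, C) = N - 2*C
u(F, f) = 24*f (u(F, f) = 4*(6*f) = 24*f)
B(l, o) = -48 + l (B(l, o) = l + 24*(-2) = l - 48 = -48 + l)
(r(12) + B(-22, -17))*(21 - 1*138) = ((-1 + 12) + (-48 - 22))*(21 - 1*138) = (11 - 70)*(21 - 138) = -59*(-117) = 6903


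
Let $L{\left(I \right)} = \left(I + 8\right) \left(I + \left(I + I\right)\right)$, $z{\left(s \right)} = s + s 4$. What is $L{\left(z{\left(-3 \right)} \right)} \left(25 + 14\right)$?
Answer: $12285$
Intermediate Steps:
$z{\left(s \right)} = 5 s$ ($z{\left(s \right)} = s + 4 s = 5 s$)
$L{\left(I \right)} = 3 I \left(8 + I\right)$ ($L{\left(I \right)} = \left(8 + I\right) \left(I + 2 I\right) = \left(8 + I\right) 3 I = 3 I \left(8 + I\right)$)
$L{\left(z{\left(-3 \right)} \right)} \left(25 + 14\right) = 3 \cdot 5 \left(-3\right) \left(8 + 5 \left(-3\right)\right) \left(25 + 14\right) = 3 \left(-15\right) \left(8 - 15\right) 39 = 3 \left(-15\right) \left(-7\right) 39 = 315 \cdot 39 = 12285$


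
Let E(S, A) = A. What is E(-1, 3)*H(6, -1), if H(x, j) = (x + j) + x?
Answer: 33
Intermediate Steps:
H(x, j) = j + 2*x (H(x, j) = (j + x) + x = j + 2*x)
E(-1, 3)*H(6, -1) = 3*(-1 + 2*6) = 3*(-1 + 12) = 3*11 = 33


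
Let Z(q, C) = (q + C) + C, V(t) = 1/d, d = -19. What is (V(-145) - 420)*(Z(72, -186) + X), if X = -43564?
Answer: 350078584/19 ≈ 1.8425e+7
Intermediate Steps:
V(t) = -1/19 (V(t) = 1/(-19) = -1/19)
Z(q, C) = q + 2*C (Z(q, C) = (C + q) + C = q + 2*C)
(V(-145) - 420)*(Z(72, -186) + X) = (-1/19 - 420)*((72 + 2*(-186)) - 43564) = -7981*((72 - 372) - 43564)/19 = -7981*(-300 - 43564)/19 = -7981/19*(-43864) = 350078584/19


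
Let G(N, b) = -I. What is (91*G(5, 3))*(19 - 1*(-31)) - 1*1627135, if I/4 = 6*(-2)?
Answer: -1408735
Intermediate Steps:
I = -48 (I = 4*(6*(-2)) = 4*(-12) = -48)
G(N, b) = 48 (G(N, b) = -1*(-48) = 48)
(91*G(5, 3))*(19 - 1*(-31)) - 1*1627135 = (91*48)*(19 - 1*(-31)) - 1*1627135 = 4368*(19 + 31) - 1627135 = 4368*50 - 1627135 = 218400 - 1627135 = -1408735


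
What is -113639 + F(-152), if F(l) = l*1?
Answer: -113791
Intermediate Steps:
F(l) = l
-113639 + F(-152) = -113639 - 152 = -113791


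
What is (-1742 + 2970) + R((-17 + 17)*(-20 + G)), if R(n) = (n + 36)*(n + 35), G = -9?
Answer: 2488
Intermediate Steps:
R(n) = (35 + n)*(36 + n) (R(n) = (36 + n)*(35 + n) = (35 + n)*(36 + n))
(-1742 + 2970) + R((-17 + 17)*(-20 + G)) = (-1742 + 2970) + (1260 + ((-17 + 17)*(-20 - 9))**2 + 71*((-17 + 17)*(-20 - 9))) = 1228 + (1260 + (0*(-29))**2 + 71*(0*(-29))) = 1228 + (1260 + 0**2 + 71*0) = 1228 + (1260 + 0 + 0) = 1228 + 1260 = 2488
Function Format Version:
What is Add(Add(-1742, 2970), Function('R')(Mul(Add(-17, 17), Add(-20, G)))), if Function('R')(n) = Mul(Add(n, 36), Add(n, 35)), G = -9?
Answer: 2488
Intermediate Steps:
Function('R')(n) = Mul(Add(35, n), Add(36, n)) (Function('R')(n) = Mul(Add(36, n), Add(35, n)) = Mul(Add(35, n), Add(36, n)))
Add(Add(-1742, 2970), Function('R')(Mul(Add(-17, 17), Add(-20, G)))) = Add(Add(-1742, 2970), Add(1260, Pow(Mul(Add(-17, 17), Add(-20, -9)), 2), Mul(71, Mul(Add(-17, 17), Add(-20, -9))))) = Add(1228, Add(1260, Pow(Mul(0, -29), 2), Mul(71, Mul(0, -29)))) = Add(1228, Add(1260, Pow(0, 2), Mul(71, 0))) = Add(1228, Add(1260, 0, 0)) = Add(1228, 1260) = 2488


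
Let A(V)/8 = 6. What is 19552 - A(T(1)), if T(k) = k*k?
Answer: 19504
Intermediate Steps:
T(k) = k²
A(V) = 48 (A(V) = 8*6 = 48)
19552 - A(T(1)) = 19552 - 1*48 = 19552 - 48 = 19504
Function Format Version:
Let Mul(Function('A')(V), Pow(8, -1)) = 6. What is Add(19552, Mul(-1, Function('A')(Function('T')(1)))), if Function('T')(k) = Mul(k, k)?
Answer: 19504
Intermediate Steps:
Function('T')(k) = Pow(k, 2)
Function('A')(V) = 48 (Function('A')(V) = Mul(8, 6) = 48)
Add(19552, Mul(-1, Function('A')(Function('T')(1)))) = Add(19552, Mul(-1, 48)) = Add(19552, -48) = 19504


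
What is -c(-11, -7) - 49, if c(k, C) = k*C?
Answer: -126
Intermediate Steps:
c(k, C) = C*k
-c(-11, -7) - 49 = -(-7)*(-11) - 49 = -1*77 - 49 = -77 - 49 = -126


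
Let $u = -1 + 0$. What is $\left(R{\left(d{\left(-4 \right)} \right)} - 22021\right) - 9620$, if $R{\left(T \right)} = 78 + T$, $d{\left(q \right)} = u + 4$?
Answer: $-31560$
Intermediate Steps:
$u = -1$
$d{\left(q \right)} = 3$ ($d{\left(q \right)} = -1 + 4 = 3$)
$\left(R{\left(d{\left(-4 \right)} \right)} - 22021\right) - 9620 = \left(\left(78 + 3\right) - 22021\right) - 9620 = \left(81 - 22021\right) - 9620 = -21940 - 9620 = -31560$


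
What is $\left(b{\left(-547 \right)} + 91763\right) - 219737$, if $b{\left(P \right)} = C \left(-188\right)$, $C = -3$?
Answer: $-127410$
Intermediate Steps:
$b{\left(P \right)} = 564$ ($b{\left(P \right)} = \left(-3\right) \left(-188\right) = 564$)
$\left(b{\left(-547 \right)} + 91763\right) - 219737 = \left(564 + 91763\right) - 219737 = 92327 - 219737 = -127410$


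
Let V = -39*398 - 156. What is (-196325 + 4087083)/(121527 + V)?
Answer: 3890758/105849 ≈ 36.758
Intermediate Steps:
V = -15678 (V = -15522 - 156 = -15678)
(-196325 + 4087083)/(121527 + V) = (-196325 + 4087083)/(121527 - 15678) = 3890758/105849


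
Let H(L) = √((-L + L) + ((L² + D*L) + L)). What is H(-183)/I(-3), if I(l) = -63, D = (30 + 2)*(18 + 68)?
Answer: -I*√470310/63 ≈ -10.886*I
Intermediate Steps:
D = 2752 (D = 32*86 = 2752)
H(L) = √(L² + 2753*L) (H(L) = √((-L + L) + ((L² + 2752*L) + L)) = √(0 + (L² + 2753*L)) = √(L² + 2753*L))
H(-183)/I(-3) = √(-183*(2753 - 183))/(-63) = √(-183*2570)*(-1/63) = √(-470310)*(-1/63) = (I*√470310)*(-1/63) = -I*√470310/63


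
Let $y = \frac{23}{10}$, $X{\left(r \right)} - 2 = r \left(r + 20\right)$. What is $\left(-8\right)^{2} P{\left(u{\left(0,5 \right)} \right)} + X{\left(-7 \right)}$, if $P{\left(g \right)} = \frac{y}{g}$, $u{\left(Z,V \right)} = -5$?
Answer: $- \frac{2961}{25} \approx -118.44$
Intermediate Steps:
$X{\left(r \right)} = 2 + r \left(20 + r\right)$ ($X{\left(r \right)} = 2 + r \left(r + 20\right) = 2 + r \left(20 + r\right)$)
$y = \frac{23}{10}$ ($y = 23 \cdot \frac{1}{10} = \frac{23}{10} \approx 2.3$)
$P{\left(g \right)} = \frac{23}{10 g}$
$\left(-8\right)^{2} P{\left(u{\left(0,5 \right)} \right)} + X{\left(-7 \right)} = \left(-8\right)^{2} \frac{23}{10 \left(-5\right)} + \left(2 + \left(-7\right)^{2} + 20 \left(-7\right)\right) = 64 \cdot \frac{23}{10} \left(- \frac{1}{5}\right) + \left(2 + 49 - 140\right) = 64 \left(- \frac{23}{50}\right) - 89 = - \frac{736}{25} - 89 = - \frac{2961}{25}$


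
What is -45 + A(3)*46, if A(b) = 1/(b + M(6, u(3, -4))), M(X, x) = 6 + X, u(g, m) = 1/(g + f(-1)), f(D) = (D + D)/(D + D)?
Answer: -629/15 ≈ -41.933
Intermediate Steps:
f(D) = 1 (f(D) = (2*D)/((2*D)) = (2*D)*(1/(2*D)) = 1)
u(g, m) = 1/(1 + g) (u(g, m) = 1/(g + 1) = 1/(1 + g))
A(b) = 1/(12 + b) (A(b) = 1/(b + (6 + 6)) = 1/(b + 12) = 1/(12 + b))
-45 + A(3)*46 = -45 + 46/(12 + 3) = -45 + 46/15 = -629/15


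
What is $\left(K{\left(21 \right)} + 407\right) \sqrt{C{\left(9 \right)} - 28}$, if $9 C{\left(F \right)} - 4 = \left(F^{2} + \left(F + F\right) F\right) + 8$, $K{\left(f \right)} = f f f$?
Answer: $\frac{9668 \sqrt{3}}{3} \approx 5581.8$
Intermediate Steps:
$K{\left(f \right)} = f^{3}$ ($K{\left(f \right)} = f^{2} f = f^{3}$)
$C{\left(F \right)} = \frac{4}{3} + \frac{F^{2}}{3}$ ($C{\left(F \right)} = \frac{4}{9} + \frac{\left(F^{2} + \left(F + F\right) F\right) + 8}{9} = \frac{4}{9} + \frac{\left(F^{2} + 2 F F\right) + 8}{9} = \frac{4}{9} + \frac{\left(F^{2} + 2 F^{2}\right) + 8}{9} = \frac{4}{9} + \frac{3 F^{2} + 8}{9} = \frac{4}{9} + \frac{8 + 3 F^{2}}{9} = \frac{4}{9} + \left(\frac{8}{9} + \frac{F^{2}}{3}\right) = \frac{4}{3} + \frac{F^{2}}{3}$)
$\left(K{\left(21 \right)} + 407\right) \sqrt{C{\left(9 \right)} - 28} = \left(21^{3} + 407\right) \sqrt{\left(\frac{4}{3} + \frac{9^{2}}{3}\right) - 28} = \left(9261 + 407\right) \sqrt{\left(\frac{4}{3} + \frac{1}{3} \cdot 81\right) - 28} = 9668 \sqrt{\left(\frac{4}{3} + 27\right) - 28} = 9668 \sqrt{\frac{85}{3} - 28} = \frac{9668}{\sqrt{3}} = 9668 \frac{\sqrt{3}}{3} = \frac{9668 \sqrt{3}}{3}$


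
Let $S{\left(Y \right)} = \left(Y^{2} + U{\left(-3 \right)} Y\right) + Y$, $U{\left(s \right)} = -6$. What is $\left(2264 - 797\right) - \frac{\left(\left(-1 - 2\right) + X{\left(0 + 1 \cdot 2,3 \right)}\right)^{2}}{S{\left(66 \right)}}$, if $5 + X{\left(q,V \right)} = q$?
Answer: $\frac{984351}{671} \approx 1467.0$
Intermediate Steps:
$X{\left(q,V \right)} = -5 + q$
$S{\left(Y \right)} = Y^{2} - 5 Y$ ($S{\left(Y \right)} = \left(Y^{2} - 6 Y\right) + Y = Y^{2} - 5 Y$)
$\left(2264 - 797\right) - \frac{\left(\left(-1 - 2\right) + X{\left(0 + 1 \cdot 2,3 \right)}\right)^{2}}{S{\left(66 \right)}} = \left(2264 - 797\right) - \frac{\left(\left(-1 - 2\right) + \left(-5 + \left(0 + 1 \cdot 2\right)\right)\right)^{2}}{66 \left(-5 + 66\right)} = 1467 - \frac{\left(\left(-1 - 2\right) + \left(-5 + \left(0 + 2\right)\right)\right)^{2}}{66 \cdot 61} = 1467 - \frac{\left(-3 + \left(-5 + 2\right)\right)^{2}}{4026} = 1467 - \left(-3 - 3\right)^{2} \cdot \frac{1}{4026} = 1467 - \left(-6\right)^{2} \cdot \frac{1}{4026} = 1467 - 36 \cdot \frac{1}{4026} = 1467 - \frac{6}{671} = \frac{984351}{671}$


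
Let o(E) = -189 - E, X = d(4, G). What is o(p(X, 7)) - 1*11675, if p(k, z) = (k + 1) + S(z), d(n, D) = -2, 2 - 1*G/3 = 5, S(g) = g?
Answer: -11870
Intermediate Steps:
G = -9 (G = 6 - 3*5 = 6 - 15 = -9)
X = -2
p(k, z) = 1 + k + z (p(k, z) = (k + 1) + z = (1 + k) + z = 1 + k + z)
o(p(X, 7)) - 1*11675 = (-189 - (1 - 2 + 7)) - 1*11675 = (-189 - 1*6) - 11675 = (-189 - 6) - 11675 = -195 - 11675 = -11870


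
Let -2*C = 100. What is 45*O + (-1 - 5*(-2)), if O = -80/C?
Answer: 81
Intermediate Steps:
C = -50 (C = -½*100 = -50)
O = 8/5 (O = -80/(-50) = -80*(-1/50) = 8/5 ≈ 1.6000)
45*O + (-1 - 5*(-2)) = 45*(8/5) + (-1 - 5*(-2)) = 72 + (-1 + 10) = 72 + 9 = 81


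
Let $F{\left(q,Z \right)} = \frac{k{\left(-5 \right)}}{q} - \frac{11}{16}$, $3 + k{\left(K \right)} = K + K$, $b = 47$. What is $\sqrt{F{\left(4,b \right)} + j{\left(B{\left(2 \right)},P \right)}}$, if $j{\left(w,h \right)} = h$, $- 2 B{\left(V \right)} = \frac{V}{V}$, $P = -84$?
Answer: $\frac{i \sqrt{1407}}{4} \approx 9.3775 i$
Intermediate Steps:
$B{\left(V \right)} = - \frac{1}{2}$ ($B{\left(V \right)} = - \frac{V \frac{1}{V}}{2} = \left(- \frac{1}{2}\right) 1 = - \frac{1}{2}$)
$k{\left(K \right)} = -3 + 2 K$ ($k{\left(K \right)} = -3 + \left(K + K\right) = -3 + 2 K$)
$F{\left(q,Z \right)} = - \frac{11}{16} - \frac{13}{q}$ ($F{\left(q,Z \right)} = \frac{-3 + 2 \left(-5\right)}{q} - \frac{11}{16} = \frac{-3 - 10}{q} - \frac{11}{16} = - \frac{13}{q} - \frac{11}{16} = - \frac{11}{16} - \frac{13}{q}$)
$\sqrt{F{\left(4,b \right)} + j{\left(B{\left(2 \right)},P \right)}} = \sqrt{\left(- \frac{11}{16} - \frac{13}{4}\right) - 84} = \sqrt{- \frac{63}{16} - 84} = \sqrt{- \frac{1407}{16}} = \frac{i \sqrt{1407}}{4}$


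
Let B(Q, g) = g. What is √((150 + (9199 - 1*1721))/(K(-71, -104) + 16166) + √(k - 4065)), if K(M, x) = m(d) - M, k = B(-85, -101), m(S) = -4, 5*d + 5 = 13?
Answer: √(123825324 + 263510289*I*√4166)/16233 ≈ 5.7016 + 5.6602*I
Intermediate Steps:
d = 8/5 (d = -1 + (⅕)*13 = -1 + 13/5 = 8/5 ≈ 1.6000)
k = -101
K(M, x) = -4 - M
√((150 + (9199 - 1*1721))/(K(-71, -104) + 16166) + √(k - 4065)) = √((150 + (9199 - 1*1721))/((-4 - 1*(-71)) + 16166) + √(-101 - 4065)) = √((150 + (9199 - 1721))/((-4 + 71) + 16166) + √(-4166)) = √((150 + 7478)/(67 + 16166) + I*√4166) = √(7628/16233 + I*√4166)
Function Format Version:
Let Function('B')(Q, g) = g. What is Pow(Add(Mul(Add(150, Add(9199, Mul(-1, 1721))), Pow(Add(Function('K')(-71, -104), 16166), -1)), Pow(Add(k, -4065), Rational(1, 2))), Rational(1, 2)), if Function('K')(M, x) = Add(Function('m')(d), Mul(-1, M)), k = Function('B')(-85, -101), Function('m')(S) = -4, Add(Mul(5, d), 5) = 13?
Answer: Mul(Rational(1, 16233), Pow(Add(123825324, Mul(263510289, I, Pow(4166, Rational(1, 2)))), Rational(1, 2))) ≈ Add(5.7016, Mul(5.6602, I))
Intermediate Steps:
d = Rational(8, 5) (d = Add(-1, Mul(Rational(1, 5), 13)) = Add(-1, Rational(13, 5)) = Rational(8, 5) ≈ 1.6000)
k = -101
Function('K')(M, x) = Add(-4, Mul(-1, M))
Pow(Add(Mul(Add(150, Add(9199, Mul(-1, 1721))), Pow(Add(Function('K')(-71, -104), 16166), -1)), Pow(Add(k, -4065), Rational(1, 2))), Rational(1, 2)) = Pow(Add(Mul(Add(150, Add(9199, Mul(-1, 1721))), Pow(Add(Add(-4, Mul(-1, -71)), 16166), -1)), Pow(Add(-101, -4065), Rational(1, 2))), Rational(1, 2)) = Pow(Add(Mul(Add(150, Add(9199, -1721)), Pow(Add(Add(-4, 71), 16166), -1)), Pow(-4166, Rational(1, 2))), Rational(1, 2)) = Pow(Add(Mul(Add(150, 7478), Pow(Add(67, 16166), -1)), Mul(I, Pow(4166, Rational(1, 2)))), Rational(1, 2)) = Pow(Add(Mul(7628, Pow(16233, -1)), Mul(I, Pow(4166, Rational(1, 2)))), Rational(1, 2)) = Pow(Add(Mul(7628, Rational(1, 16233)), Mul(I, Pow(4166, Rational(1, 2)))), Rational(1, 2)) = Pow(Add(Rational(7628, 16233), Mul(I, Pow(4166, Rational(1, 2)))), Rational(1, 2))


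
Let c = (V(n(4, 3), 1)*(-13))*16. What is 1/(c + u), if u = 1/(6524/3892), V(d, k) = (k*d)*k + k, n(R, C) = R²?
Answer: -233/823749 ≈ -0.00028285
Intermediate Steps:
V(d, k) = k + d*k² (V(d, k) = (d*k)*k + k = d*k² + k = k + d*k²)
u = 139/233 (u = 1/(6524*(1/3892)) = 1/(233/139) = 139/233 ≈ 0.59657)
c = -3536 (c = ((1*(1 + 4²*1))*(-13))*16 = ((1*(1 + 16*1))*(-13))*16 = ((1*(1 + 16))*(-13))*16 = ((1*17)*(-13))*16 = (17*(-13))*16 = -221*16 = -3536)
1/(c + u) = 1/(-3536 + 139/233) = 1/(-823749/233) = -233/823749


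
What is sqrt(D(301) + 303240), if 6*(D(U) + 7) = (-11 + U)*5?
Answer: 2*sqrt(682818)/3 ≈ 550.89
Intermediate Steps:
D(U) = -97/6 + 5*U/6 (D(U) = -7 + ((-11 + U)*5)/6 = -7 + (-55 + 5*U)/6 = -7 + (-55/6 + 5*U/6) = -97/6 + 5*U/6)
sqrt(D(301) + 303240) = sqrt((-97/6 + (5/6)*301) + 303240) = sqrt((-97/6 + 1505/6) + 303240) = sqrt(704/3 + 303240) = sqrt(910424/3) = 2*sqrt(682818)/3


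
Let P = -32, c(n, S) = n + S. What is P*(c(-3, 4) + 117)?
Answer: -3776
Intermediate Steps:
c(n, S) = S + n
P*(c(-3, 4) + 117) = -32*((4 - 3) + 117) = -32*(1 + 117) = -32*118 = -3776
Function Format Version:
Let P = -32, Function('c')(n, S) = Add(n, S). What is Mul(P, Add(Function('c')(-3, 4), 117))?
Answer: -3776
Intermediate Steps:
Function('c')(n, S) = Add(S, n)
Mul(P, Add(Function('c')(-3, 4), 117)) = Mul(-32, Add(Add(4, -3), 117)) = Mul(-32, Add(1, 117)) = Mul(-32, 118) = -3776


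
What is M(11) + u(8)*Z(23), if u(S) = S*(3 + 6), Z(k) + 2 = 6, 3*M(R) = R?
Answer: 875/3 ≈ 291.67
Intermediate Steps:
M(R) = R/3
Z(k) = 4 (Z(k) = -2 + 6 = 4)
u(S) = 9*S (u(S) = S*9 = 9*S)
M(11) + u(8)*Z(23) = (1/3)*11 + (9*8)*4 = 11/3 + 72*4 = 11/3 + 288 = 875/3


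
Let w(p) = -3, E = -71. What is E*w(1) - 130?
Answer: 83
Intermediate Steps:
E*w(1) - 130 = -71*(-3) - 130 = 213 - 130 = 83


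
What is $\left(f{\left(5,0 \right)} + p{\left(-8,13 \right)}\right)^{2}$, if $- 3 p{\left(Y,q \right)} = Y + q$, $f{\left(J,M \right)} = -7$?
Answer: $\frac{676}{9} \approx 75.111$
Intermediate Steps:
$p{\left(Y,q \right)} = - \frac{Y}{3} - \frac{q}{3}$ ($p{\left(Y,q \right)} = - \frac{Y + q}{3} = - \frac{Y}{3} - \frac{q}{3}$)
$\left(f{\left(5,0 \right)} + p{\left(-8,13 \right)}\right)^{2} = \left(-7 - \frac{5}{3}\right)^{2} = \left(- \frac{26}{3}\right)^{2} = \frac{676}{9}$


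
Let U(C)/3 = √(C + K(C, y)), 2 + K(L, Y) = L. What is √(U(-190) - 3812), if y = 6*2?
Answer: √(-3812 + 3*I*√382) ≈ 0.4748 + 61.743*I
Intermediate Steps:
y = 12
K(L, Y) = -2 + L
U(C) = 3*√(-2 + 2*C) (U(C) = 3*√(C + (-2 + C)) = 3*√(-2 + 2*C))
√(U(-190) - 3812) = √(3*√(-2 + 2*(-190)) - 3812) = √(3*√(-2 - 380) - 3812) = √(3*√(-382) - 3812) = √(3*(I*√382) - 3812) = √(3*I*√382 - 3812) = √(-3812 + 3*I*√382)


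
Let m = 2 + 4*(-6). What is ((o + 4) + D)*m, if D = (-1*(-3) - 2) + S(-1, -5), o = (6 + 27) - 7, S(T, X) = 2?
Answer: -726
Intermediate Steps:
o = 26 (o = 33 - 7 = 26)
D = 3 (D = (-1*(-3) - 2) + 2 = (3 - 2) + 2 = 1 + 2 = 3)
m = -22 (m = 2 - 24 = -22)
((o + 4) + D)*m = ((26 + 4) + 3)*(-22) = (30 + 3)*(-22) = 33*(-22) = -726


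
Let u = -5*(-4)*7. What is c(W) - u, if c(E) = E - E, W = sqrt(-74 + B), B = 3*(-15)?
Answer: -140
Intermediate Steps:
B = -45
W = I*sqrt(119) (W = sqrt(-74 - 45) = sqrt(-119) = I*sqrt(119) ≈ 10.909*I)
c(E) = 0
u = 140 (u = 20*7 = 140)
c(W) - u = 0 - 1*140 = 0 - 140 = -140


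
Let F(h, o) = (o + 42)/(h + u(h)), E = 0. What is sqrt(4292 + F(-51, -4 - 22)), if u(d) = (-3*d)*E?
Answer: 2*sqrt(2790669)/51 ≈ 65.511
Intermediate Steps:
u(d) = 0 (u(d) = -3*d*0 = 0)
F(h, o) = (42 + o)/h (F(h, o) = (o + 42)/(h + 0) = (42 + o)/h)
sqrt(4292 + F(-51, -4 - 22)) = sqrt(4292 + (42 + (-4 - 22))/(-51)) = sqrt(4292 - (42 - 26)/51) = sqrt(4292 - 1/51*16) = sqrt(4292 - 16/51) = sqrt(218876/51) = 2*sqrt(2790669)/51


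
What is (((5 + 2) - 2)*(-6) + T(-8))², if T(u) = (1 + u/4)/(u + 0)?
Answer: 57121/64 ≈ 892.52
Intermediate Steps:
T(u) = (1 + u/4)/u (T(u) = (1 + u*(¼))/u = (1 + u/4)/u)
(((5 + 2) - 2)*(-6) + T(-8))² = (((5 + 2) - 2)*(-6) + (¼)*(4 - 8)/(-8))² = ((7 - 2)*(-6) + (¼)*(-⅛)*(-4))² = (5*(-6) + ⅛)² = (-30 + ⅛)² = (-239/8)² = 57121/64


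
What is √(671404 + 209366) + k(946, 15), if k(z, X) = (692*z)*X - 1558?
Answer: 9817922 + √880770 ≈ 9.8189e+6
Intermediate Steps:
k(z, X) = -1558 + 692*X*z (k(z, X) = 692*X*z - 1558 = -1558 + 692*X*z)
√(671404 + 209366) + k(946, 15) = √(671404 + 209366) + (-1558 + 692*15*946) = √880770 + (-1558 + 9819480) = √880770 + 9817922 = 9817922 + √880770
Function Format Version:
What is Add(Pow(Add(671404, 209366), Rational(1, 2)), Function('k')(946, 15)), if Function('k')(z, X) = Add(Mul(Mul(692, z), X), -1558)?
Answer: Add(9817922, Pow(880770, Rational(1, 2))) ≈ 9.8189e+6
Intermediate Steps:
Function('k')(z, X) = Add(-1558, Mul(692, X, z)) (Function('k')(z, X) = Add(Mul(692, X, z), -1558) = Add(-1558, Mul(692, X, z)))
Add(Pow(Add(671404, 209366), Rational(1, 2)), Function('k')(946, 15)) = Add(Pow(Add(671404, 209366), Rational(1, 2)), Add(-1558, Mul(692, 15, 946))) = Add(Pow(880770, Rational(1, 2)), Add(-1558, 9819480)) = Add(Pow(880770, Rational(1, 2)), 9817922) = Add(9817922, Pow(880770, Rational(1, 2)))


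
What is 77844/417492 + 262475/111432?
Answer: 3284875703/1292276904 ≈ 2.5419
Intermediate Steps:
77844/417492 + 262475/111432 = 77844*(1/417492) + 262475*(1/111432) = 6487/34791 + 262475/111432 = 3284875703/1292276904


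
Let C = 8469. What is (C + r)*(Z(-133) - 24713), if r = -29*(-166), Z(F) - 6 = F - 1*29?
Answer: -330334927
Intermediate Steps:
Z(F) = -23 + F (Z(F) = 6 + (F - 1*29) = 6 + (F - 29) = 6 + (-29 + F) = -23 + F)
r = 4814
(C + r)*(Z(-133) - 24713) = (8469 + 4814)*((-23 - 133) - 24713) = 13283*(-156 - 24713) = 13283*(-24869) = -330334927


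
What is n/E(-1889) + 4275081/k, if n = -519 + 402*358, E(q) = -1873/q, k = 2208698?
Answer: 598293347389947/4136891354 ≈ 1.4462e+5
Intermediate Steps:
n = 143397 (n = -519 + 143916 = 143397)
n/E(-1889) + 4275081/k = 143397/((-1873/(-1889))) + 4275081/2208698 = 143397/((-1873*(-1/1889))) + 4275081*(1/2208698) = 143397/(1873/1889) + 4275081/2208698 = 143397*(1889/1873) + 4275081/2208698 = 270876933/1873 + 4275081/2208698 = 598293347389947/4136891354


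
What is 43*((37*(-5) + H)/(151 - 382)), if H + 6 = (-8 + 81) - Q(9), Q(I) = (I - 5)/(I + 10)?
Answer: 96578/4389 ≈ 22.005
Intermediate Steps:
Q(I) = (-5 + I)/(10 + I)
H = 1269/19 (H = -6 + ((-8 + 81) - (-5 + 9)/(10 + 9)) = -6 + (73 - 4/19) = -6 + 1383/19 = 1269/19 ≈ 66.789)
43*((37*(-5) + H)/(151 - 382)) = 43*((37*(-5) + 1269/19)/(151 - 382)) = 43*((-185 + 1269/19)/(-231)) = 43*(-2246/19*(-1/231)) = 43*(2246/4389) = 96578/4389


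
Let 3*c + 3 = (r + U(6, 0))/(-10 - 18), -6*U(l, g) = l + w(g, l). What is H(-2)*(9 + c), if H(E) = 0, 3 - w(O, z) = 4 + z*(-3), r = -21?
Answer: 0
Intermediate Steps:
w(O, z) = -1 + 3*z (w(O, z) = 3 - (4 + z*(-3)) = 3 - (4 - 3*z) = 3 + (-4 + 3*z) = -1 + 3*z)
U(l, g) = ⅙ - 2*l/3 (U(l, g) = -(l + (-1 + 3*l))/6 = -(-1 + 4*l)/6 = ⅙ - 2*l/3)
c = -355/504 (c = -1 + ((-21 + (⅙ - ⅔*6))/(-10 - 18))/3 = -1 + ((-21 + (⅙ - 4))/(-28))/3 = -1 + ((-21 - 23/6)*(-1/28))/3 = -1 + (-149/6*(-1/28))/3 = -1 + (⅓)*(149/168) = -1 + 149/504 = -355/504 ≈ -0.70436)
H(-2)*(9 + c) = 0*(9 - 355/504) = 0*(4181/504) = 0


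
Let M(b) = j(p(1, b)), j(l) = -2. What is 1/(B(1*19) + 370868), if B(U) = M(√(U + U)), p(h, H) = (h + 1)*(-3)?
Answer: 1/370866 ≈ 2.6964e-6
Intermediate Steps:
p(h, H) = -3 - 3*h (p(h, H) = (1 + h)*(-3) = -3 - 3*h)
M(b) = -2
B(U) = -2
1/(B(1*19) + 370868) = 1/(-2 + 370868) = 1/370866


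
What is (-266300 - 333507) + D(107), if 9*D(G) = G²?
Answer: -5386814/9 ≈ -5.9854e+5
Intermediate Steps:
D(G) = G²/9
(-266300 - 333507) + D(107) = (-266300 - 333507) + (⅑)*107² = -599807 + (⅑)*11449 = -599807 + 11449/9 = -5386814/9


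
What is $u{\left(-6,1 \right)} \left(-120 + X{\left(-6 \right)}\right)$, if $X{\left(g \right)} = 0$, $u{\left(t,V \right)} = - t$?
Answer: $-720$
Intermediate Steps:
$u{\left(-6,1 \right)} \left(-120 + X{\left(-6 \right)}\right) = \left(-1\right) \left(-6\right) \left(-120 + 0\right) = 6 \left(-120\right) = -720$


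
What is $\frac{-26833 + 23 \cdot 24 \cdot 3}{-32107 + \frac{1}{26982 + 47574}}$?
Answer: $\frac{1877096412}{2393769491} \approx 0.78416$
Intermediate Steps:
$\frac{-26833 + 23 \cdot 24 \cdot 3}{-32107 + \frac{1}{26982 + 47574}} = \frac{-26833 + 552 \cdot 3}{-32107 + \frac{1}{74556}} = \frac{-26833 + 1656}{-32107 + \frac{1}{74556}} = - \frac{25177}{- \frac{2393769491}{74556}} = \left(-25177\right) \left(- \frac{74556}{2393769491}\right) = \frac{1877096412}{2393769491}$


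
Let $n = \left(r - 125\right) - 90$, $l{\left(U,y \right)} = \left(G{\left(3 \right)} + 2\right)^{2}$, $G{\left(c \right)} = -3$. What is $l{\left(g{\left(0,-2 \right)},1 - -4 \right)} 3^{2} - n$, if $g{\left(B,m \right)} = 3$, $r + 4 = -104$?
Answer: $332$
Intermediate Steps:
$r = -108$ ($r = -4 - 104 = -108$)
$l{\left(U,y \right)} = 1$ ($l{\left(U,y \right)} = \left(-3 + 2\right)^{2} = \left(-1\right)^{2} = 1$)
$n = -323$ ($n = \left(-108 - 125\right) - 90 = -233 - 90 = -323$)
$l{\left(g{\left(0,-2 \right)},1 - -4 \right)} 3^{2} - n = 1 \cdot 3^{2} - -323 = 1 \cdot 9 + 323 = 9 + 323 = 332$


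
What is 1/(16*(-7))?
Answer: -1/112 ≈ -0.0089286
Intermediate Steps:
1/(16*(-7)) = 1/(-112) = -1/112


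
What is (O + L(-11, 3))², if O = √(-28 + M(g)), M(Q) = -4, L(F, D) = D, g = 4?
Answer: -23 + 24*I*√2 ≈ -23.0 + 33.941*I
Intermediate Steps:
O = 4*I*√2 (O = √(-28 - 4) = √(-32) = 4*I*√2 ≈ 5.6569*I)
(O + L(-11, 3))² = (4*I*√2 + 3)² = (3 + 4*I*√2)²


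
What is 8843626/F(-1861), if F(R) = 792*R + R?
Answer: -8843626/1475773 ≈ -5.9925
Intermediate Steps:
F(R) = 793*R
8843626/F(-1861) = 8843626/((793*(-1861))) = 8843626/(-1475773) = 8843626*(-1/1475773) = -8843626/1475773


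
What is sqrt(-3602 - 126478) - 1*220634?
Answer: -220634 + 4*I*sqrt(8130) ≈ -2.2063e+5 + 360.67*I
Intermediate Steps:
sqrt(-3602 - 126478) - 1*220634 = sqrt(-130080) - 220634 = 4*I*sqrt(8130) - 220634 = -220634 + 4*I*sqrt(8130)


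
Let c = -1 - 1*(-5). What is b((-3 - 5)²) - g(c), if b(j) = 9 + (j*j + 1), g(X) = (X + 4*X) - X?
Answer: 4090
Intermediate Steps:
c = 4 (c = -1 + 5 = 4)
g(X) = 4*X (g(X) = 5*X - X = 4*X)
b(j) = 10 + j² (b(j) = 9 + (j² + 1) = 9 + (1 + j²) = 10 + j²)
b((-3 - 5)²) - g(c) = (10 + ((-3 - 5)²)²) - 4*4 = (10 + ((-8)²)²) - 1*16 = (10 + 64²) - 16 = (10 + 4096) - 16 = 4106 - 16 = 4090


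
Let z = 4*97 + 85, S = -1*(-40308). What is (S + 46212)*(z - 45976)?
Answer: -3936919560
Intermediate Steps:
S = 40308
z = 473 (z = 388 + 85 = 473)
(S + 46212)*(z - 45976) = (40308 + 46212)*(473 - 45976) = 86520*(-45503) = -3936919560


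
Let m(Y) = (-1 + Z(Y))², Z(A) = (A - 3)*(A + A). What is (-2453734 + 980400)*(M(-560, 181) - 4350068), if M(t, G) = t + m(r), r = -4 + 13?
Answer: 6393059952786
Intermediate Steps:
Z(A) = 2*A*(-3 + A) (Z(A) = (-3 + A)*(2*A) = 2*A*(-3 + A))
r = 9
m(Y) = (-1 + 2*Y*(-3 + Y))²
M(t, G) = 11449 + t (M(t, G) = t + (-1 + 2*9*(-3 + 9))² = t + (-1 + 2*9*6)² = t + (-1 + 108)² = t + 107² = t + 11449 = 11449 + t)
(-2453734 + 980400)*(M(-560, 181) - 4350068) = (-2453734 + 980400)*((11449 - 560) - 4350068) = -1473334*(10889 - 4350068) = -1473334*(-4339179) = 6393059952786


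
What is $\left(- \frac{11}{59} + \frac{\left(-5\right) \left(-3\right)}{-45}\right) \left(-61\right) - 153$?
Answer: $- \frac{21469}{177} \approx -121.29$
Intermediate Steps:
$\left(- \frac{11}{59} + \frac{\left(-5\right) \left(-3\right)}{-45}\right) \left(-61\right) - 153 = \left(\left(-11\right) \frac{1}{59} + 15 \left(- \frac{1}{45}\right)\right) \left(-61\right) - 153 = \left(- \frac{11}{59} - \frac{1}{3}\right) \left(-61\right) - 153 = \left(- \frac{92}{177}\right) \left(-61\right) - 153 = \frac{5612}{177} - 153 = - \frac{21469}{177}$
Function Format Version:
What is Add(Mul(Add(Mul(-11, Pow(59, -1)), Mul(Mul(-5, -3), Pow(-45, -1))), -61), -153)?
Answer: Rational(-21469, 177) ≈ -121.29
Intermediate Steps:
Add(Mul(Add(Mul(-11, Pow(59, -1)), Mul(Mul(-5, -3), Pow(-45, -1))), -61), -153) = Add(Mul(Add(Mul(-11, Rational(1, 59)), Mul(15, Rational(-1, 45))), -61), -153) = Add(Mul(Add(Rational(-11, 59), Rational(-1, 3)), -61), -153) = Add(Mul(Rational(-92, 177), -61), -153) = Add(Rational(5612, 177), -153) = Rational(-21469, 177)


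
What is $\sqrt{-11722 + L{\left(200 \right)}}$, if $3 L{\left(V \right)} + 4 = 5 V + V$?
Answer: $\frac{i \sqrt{101910}}{3} \approx 106.41 i$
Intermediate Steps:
$L{\left(V \right)} = - \frac{4}{3} + 2 V$ ($L{\left(V \right)} = - \frac{4}{3} + \frac{5 V + V}{3} = - \frac{4}{3} + \frac{6 V}{3} = - \frac{4}{3} + 2 V$)
$\sqrt{-11722 + L{\left(200 \right)}} = \sqrt{-11722 + \left(- \frac{4}{3} + 2 \cdot 200\right)} = \sqrt{-11722 + \left(- \frac{4}{3} + 400\right)} = \sqrt{-11722 + \frac{1196}{3}} = \sqrt{- \frac{33970}{3}} = \frac{i \sqrt{101910}}{3}$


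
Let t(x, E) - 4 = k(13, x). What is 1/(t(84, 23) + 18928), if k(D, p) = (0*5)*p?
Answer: 1/18932 ≈ 5.2821e-5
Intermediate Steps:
k(D, p) = 0 (k(D, p) = 0*p = 0)
t(x, E) = 4 (t(x, E) = 4 + 0 = 4)
1/(t(84, 23) + 18928) = 1/(4 + 18928) = 1/18932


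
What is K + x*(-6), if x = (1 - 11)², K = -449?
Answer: -1049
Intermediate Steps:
x = 100 (x = (-10)² = 100)
K + x*(-6) = -449 + 100*(-6) = -449 - 600 = -1049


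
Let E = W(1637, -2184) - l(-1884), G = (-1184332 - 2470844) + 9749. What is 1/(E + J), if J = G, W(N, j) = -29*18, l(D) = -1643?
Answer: -1/3644306 ≈ -2.7440e-7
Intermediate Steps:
W(N, j) = -522
G = -3645427 (G = -3655176 + 9749 = -3645427)
J = -3645427
E = 1121 (E = -522 - 1*(-1643) = -522 + 1643 = 1121)
1/(E + J) = 1/(1121 - 3645427) = 1/(-3644306) = -1/3644306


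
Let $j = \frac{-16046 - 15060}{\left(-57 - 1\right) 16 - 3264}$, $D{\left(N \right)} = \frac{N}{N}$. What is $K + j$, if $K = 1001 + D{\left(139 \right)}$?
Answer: $\frac{2115745}{2096} \approx 1009.4$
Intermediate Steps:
$D{\left(N \right)} = 1$
$K = 1002$ ($K = 1001 + 1 = 1002$)
$j = \frac{15553}{2096}$ ($j = - \frac{31106}{\left(-58\right) 16 - 3264} = - \frac{31106}{-928 - 3264} = - \frac{31106}{-4192} = \left(-31106\right) \left(- \frac{1}{4192}\right) = \frac{15553}{2096} \approx 7.4203$)
$K + j = 1002 + \frac{15553}{2096} = \frac{2115745}{2096}$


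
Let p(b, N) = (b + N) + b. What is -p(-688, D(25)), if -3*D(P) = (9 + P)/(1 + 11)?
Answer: 24785/18 ≈ 1376.9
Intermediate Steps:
D(P) = -¼ - P/36 (D(P) = -(9 + P)/(3*(1 + 11)) = -(9 + P)/(3*12) = -(¾ + P/12)/3 = -¼ - P/36)
p(b, N) = N + 2*b (p(b, N) = (N + b) + b = N + 2*b)
-p(-688, D(25)) = -((-¼ - 1/36*25) + 2*(-688)) = -((-¼ - 25/36) - 1376) = -(-17/18 - 1376) = -1*(-24785/18) = 24785/18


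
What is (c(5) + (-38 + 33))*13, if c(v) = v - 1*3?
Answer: -39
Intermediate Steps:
c(v) = -3 + v (c(v) = v - 3 = -3 + v)
(c(5) + (-38 + 33))*13 = ((-3 + 5) + (-38 + 33))*13 = (2 - 5)*13 = -3*13 = -39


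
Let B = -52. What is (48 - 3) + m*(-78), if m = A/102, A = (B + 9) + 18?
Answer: 1090/17 ≈ 64.118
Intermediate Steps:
A = -25 (A = (-52 + 9) + 18 = -43 + 18 = -25)
m = -25/102 ≈ -0.24510
(48 - 3) + m*(-78) = (48 - 3) - 25/102*(-78) = 45 + 325/17 = 1090/17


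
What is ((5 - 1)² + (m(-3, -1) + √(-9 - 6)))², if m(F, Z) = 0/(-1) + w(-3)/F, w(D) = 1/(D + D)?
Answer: 78661/324 + 289*I*√15/9 ≈ 242.78 + 124.37*I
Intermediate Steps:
w(D) = 1/(2*D)
m(F, Z) = -1/(6*F) (m(F, Z) = 0/(-1) + ((½)/(-3))/F = 0*(-1) + ((½)*(-⅓))/F = 0 - 1/(6*F) = -1/(6*F))
((5 - 1)² + (m(-3, -1) + √(-9 - 6)))² = ((5 - 1)² + (-⅙/(-3) + √(-9 - 6)))² = (4² + (-⅙*(-⅓) + √(-15)))² = (16 + (1/18 + I*√15))² = (289/18 + I*√15)²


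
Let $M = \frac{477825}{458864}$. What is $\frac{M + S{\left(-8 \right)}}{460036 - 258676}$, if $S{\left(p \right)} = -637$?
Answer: $- \frac{291818543}{92396855040} \approx -0.0031583$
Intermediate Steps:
$M = \frac{477825}{458864}$ ($M = 477825 \cdot \frac{1}{458864} = \frac{477825}{458864} \approx 1.0413$)
$\frac{M + S{\left(-8 \right)}}{460036 - 258676} = \frac{\frac{477825}{458864} - 637}{460036 - 258676} = - \frac{291818543}{458864 \cdot 201360} = \left(- \frac{291818543}{458864}\right) \frac{1}{201360} = - \frac{291818543}{92396855040}$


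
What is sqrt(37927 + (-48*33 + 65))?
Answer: 2*sqrt(9102) ≈ 190.81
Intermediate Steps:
sqrt(37927 + (-48*33 + 65)) = sqrt(37927 + (-1584 + 65)) = sqrt(37927 - 1519) = sqrt(36408) = 2*sqrt(9102)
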